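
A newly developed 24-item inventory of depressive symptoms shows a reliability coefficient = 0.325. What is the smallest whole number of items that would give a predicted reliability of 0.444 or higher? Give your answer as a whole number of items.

40

Invert Spearman-Brown to solve for n:
n = r_target (1 − r_old) / [ r_old (1 − r_target) ]
n = 0.444(1 − 0.325) / [0.325(1 − 0.444)]
n = 0.299700 / 0.180700 ≈ 1.6586
So the test needs 1.6586 × 24 ≈ 39.81 items; rounding up, 40.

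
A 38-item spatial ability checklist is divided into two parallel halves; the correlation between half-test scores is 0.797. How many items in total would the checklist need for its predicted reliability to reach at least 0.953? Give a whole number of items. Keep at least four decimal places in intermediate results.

r_full = 2(0.797)/(1 + 0.797) = 0.8870
Solve Spearman-Brown for n: n = 0.953(1 − 0.8870) / [0.8870(1 − 0.953)] = 2.5832
Items = 2.5832 × 38 ≈ 98.16 → 99

99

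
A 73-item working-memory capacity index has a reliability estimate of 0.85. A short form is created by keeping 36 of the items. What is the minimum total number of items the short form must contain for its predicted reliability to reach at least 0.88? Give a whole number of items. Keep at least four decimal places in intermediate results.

95

Short-form reliability: n = 36/73 = 0.4932; r_36 = n·r/(1+(n−1)r) ≈ 0.7365
Length factor from the short form to reach 0.88: n' = 0.88(1 − 0.7365) / [0.7365(1 − 0.88)] ≈ 2.6237
Items = 2.6237 × 36 ≈ 94.45 → 95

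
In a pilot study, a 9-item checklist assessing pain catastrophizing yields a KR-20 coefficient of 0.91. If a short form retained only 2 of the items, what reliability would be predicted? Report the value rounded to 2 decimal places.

Length ratio n = 2/9 = 0.2222
Spearman-Brown: r_new = n·r / (1 + (n − 1)·r)
r_new = (0.2222 × 0.91) / (1 + (0.2222 − 1) × 0.91)
r_new = 0.2022 / 0.2922 ≈ 0.6920

0.69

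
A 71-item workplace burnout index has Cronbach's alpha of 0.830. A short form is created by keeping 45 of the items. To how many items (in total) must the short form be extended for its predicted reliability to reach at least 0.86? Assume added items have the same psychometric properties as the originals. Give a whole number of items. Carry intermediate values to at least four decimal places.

First, r for the 45-item form: n = 45/71 = 0.6338, so r_45 = 0.6338·0.830/(1 + (0.6338 − 1)·0.830) = 0.7558
Length factor from the short form to reach 0.86: n' = 0.86(1 − 0.7558) / [0.7558(1 − 0.86)] ≈ 1.9848
Total items = 1.9848 × 45 = 89.32, rounded up to 90.

90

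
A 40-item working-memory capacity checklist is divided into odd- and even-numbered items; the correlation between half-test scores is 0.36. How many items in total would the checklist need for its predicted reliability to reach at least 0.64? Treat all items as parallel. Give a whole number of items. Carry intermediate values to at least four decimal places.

Corrected full-test reliability: r_full = 2 × 0.36 / (1 + 0.36) ≈ 0.5294
Solve Spearman-Brown for n: n = 0.64(1 − 0.5294) / [0.5294(1 − 0.64)] = 1.5803
Items = 1.5803 × 40 ≈ 63.21 → 64

64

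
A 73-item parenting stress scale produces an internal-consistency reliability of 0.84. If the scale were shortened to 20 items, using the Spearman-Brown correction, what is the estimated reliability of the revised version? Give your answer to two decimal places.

The new length is 20/73 = 0.274 times the old.
By Spearman-Brown, r_new = n r / (1 + (n − 1) r).
r_new = (0.274 × 0.84) / (1 + (0.274 − 1) × 0.84)
r_new = 0.2302 / 0.3902 ≈ 0.5900

0.59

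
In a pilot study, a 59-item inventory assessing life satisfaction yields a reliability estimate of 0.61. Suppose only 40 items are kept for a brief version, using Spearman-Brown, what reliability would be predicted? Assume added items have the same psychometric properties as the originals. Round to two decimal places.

The new length is 40/59 = 0.678 times the old.
Spearman-Brown: r_new = n·r / (1 + (n − 1)·r)
r_new = 0.678·0.61 / [1 + (0.678 − 1)·0.61]
     = 0.4136 / 0.8036 = 0.5147

0.51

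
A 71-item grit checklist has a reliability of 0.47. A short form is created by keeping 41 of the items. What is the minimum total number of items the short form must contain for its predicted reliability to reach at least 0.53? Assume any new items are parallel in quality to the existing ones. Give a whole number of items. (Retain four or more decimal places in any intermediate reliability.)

Short-form reliability: n = 41/71 = 0.5775; r_41 = n·r/(1+(n−1)r) ≈ 0.3387
Length factor from the short form to reach 0.53: n' = 0.53(1 − 0.3387) / [0.3387(1 − 0.53)] ≈ 2.2017
Total items = 2.2017 × 41 = 90.27, rounded up to 91.

91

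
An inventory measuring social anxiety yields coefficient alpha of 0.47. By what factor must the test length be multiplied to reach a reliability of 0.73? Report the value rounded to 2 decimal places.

3.05

Invert Spearman-Brown to solve for n:
n = r_target (1 − r_old) / [ r_old (1 − r_target) ]
n = [0.73 × 0.53] / [0.47 × 0.27]
n = 0.3869 / 0.1269 ≈ 3.0489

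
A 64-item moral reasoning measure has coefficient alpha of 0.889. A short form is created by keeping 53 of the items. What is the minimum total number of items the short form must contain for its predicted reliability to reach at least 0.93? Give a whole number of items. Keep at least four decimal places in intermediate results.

First, r for the 53-item form: n = 53/64 = 0.8281, so r_53 = 0.8281·0.889/(1 + (0.8281 − 1)·0.889) = 0.8690
Then solve for n' with r_old = 0.8690, r_target = 0.93: n' = 0.93(1 − 0.8690)/[0.8690(1 − 0.93)] = 2.0028
Total items = 2.0028 × 53 = 106.15, rounded up to 107.

107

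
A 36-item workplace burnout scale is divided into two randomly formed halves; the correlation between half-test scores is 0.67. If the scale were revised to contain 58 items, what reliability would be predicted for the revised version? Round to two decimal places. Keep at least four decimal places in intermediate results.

0.87

First correct the split-half correlation to full-test reliability: r_full = 2 × 0.67 / (1 + 0.67) ≈ 0.8024
Length factor from 36 to 58 items: n = 58/36 = 1.6111
r_new = n·r_full / (1 + (n − 1)·r_full) = 1.2927 / 1.4903 ≈ 0.8674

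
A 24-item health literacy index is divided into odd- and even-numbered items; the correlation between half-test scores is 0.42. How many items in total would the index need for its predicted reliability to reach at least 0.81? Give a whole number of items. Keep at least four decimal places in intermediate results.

71

r_full = 2(0.42)/(1 + 0.42) = 0.5915
n = r_tgt(1 − r_full) / [r_full(1 − r_tgt)] = 0.81 × 0.4085 / (0.5915 × 0.19) ≈ 2.9442
Items = 2.9442 × 24 ≈ 70.66 → 71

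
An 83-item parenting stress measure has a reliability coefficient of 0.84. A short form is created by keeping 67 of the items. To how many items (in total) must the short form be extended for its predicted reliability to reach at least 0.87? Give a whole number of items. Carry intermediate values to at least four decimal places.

First, r for the 67-item form: n = 67/83 = 0.8072, so r_67 = 0.8072·0.84/(1 + (0.8072 − 1)·0.84) = 0.8091
Then solve for n' with r_old = 0.8091, r_target = 0.87: n' = 0.87(1 − 0.8091)/[0.8091(1 − 0.87)] = 1.5790
Items = 1.5790 × 67 ≈ 105.79 → 106

106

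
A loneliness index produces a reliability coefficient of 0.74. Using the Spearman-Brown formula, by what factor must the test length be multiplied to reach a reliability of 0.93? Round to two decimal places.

4.67

Invert Spearman-Brown to solve for n:
n = r_target (1 − r_old) / [ r_old (1 − r_target) ]
n = [0.93 × 0.26] / [0.74 × 0.07]
n = 0.2418 / 0.0518 ≈ 4.6680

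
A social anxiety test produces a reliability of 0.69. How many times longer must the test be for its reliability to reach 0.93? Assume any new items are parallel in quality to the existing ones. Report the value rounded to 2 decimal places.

Invert Spearman-Brown to solve for n:
n = r_target (1 − r_old) / [ r_old (1 − r_target) ]
n = 0.93(1 − 0.69) / [0.69(1 − 0.93)]
  = 0.2883 / 0.0483 = 5.9689

5.97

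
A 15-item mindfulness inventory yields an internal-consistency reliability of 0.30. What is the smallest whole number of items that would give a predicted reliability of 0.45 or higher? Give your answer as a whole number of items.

29

n = [0.45 × 0.70] / [0.30 × 0.55]
n = 0.3150 / 0.1650 ≈ 1.9091
So the test needs 1.9091 × 15 ≈ 28.64 items; rounding up, 29.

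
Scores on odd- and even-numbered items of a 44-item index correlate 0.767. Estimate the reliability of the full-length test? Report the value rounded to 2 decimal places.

r_full = 2r_hh / (1 + r_hh) = 2 × 0.767 / (1 + 0.767)
       = 1.5340 / 1.7670 = 0.8681

0.87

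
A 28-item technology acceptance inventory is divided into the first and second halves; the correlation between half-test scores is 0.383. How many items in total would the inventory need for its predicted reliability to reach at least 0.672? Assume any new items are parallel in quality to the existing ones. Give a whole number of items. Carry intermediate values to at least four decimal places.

Corrected full-test reliability: r_full = 2 × 0.383 / (1 + 0.383) ≈ 0.5539
n = r_tgt(1 − r_full) / [r_full(1 − r_tgt)] = 0.672 × 0.4461 / (0.5539 × 0.328) ≈ 1.6500
Required items = 1.6500 × 28 = 46.20, so 47 items.

47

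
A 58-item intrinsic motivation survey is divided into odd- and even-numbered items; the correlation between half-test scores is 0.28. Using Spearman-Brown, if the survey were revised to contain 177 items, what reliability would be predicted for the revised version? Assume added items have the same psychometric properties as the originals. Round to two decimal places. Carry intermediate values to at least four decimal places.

0.70

Full-test reliability from the split-half r: r_full = 2(0.28)/(1 + 0.28) = 0.4375
Length factor from 58 to 177 items: n = 177/58 = 3.0517
r_new = n·r_full / (1 + (n − 1)·r_full) = 1.3351 / 1.8976 ≈ 0.7036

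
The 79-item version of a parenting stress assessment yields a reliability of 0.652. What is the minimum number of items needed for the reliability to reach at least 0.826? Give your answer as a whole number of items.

201

Invert Spearman-Brown to solve for n:
n = r_target (1 − r_old) / [ r_old (1 − r_target) ]
n = [0.826 × 0.348] / [0.652 × 0.174]
n = 0.287448 / 0.113448 ≈ 2.5337
So the test needs 2.5337 × 79 ≈ 200.16 items; rounding up, 201.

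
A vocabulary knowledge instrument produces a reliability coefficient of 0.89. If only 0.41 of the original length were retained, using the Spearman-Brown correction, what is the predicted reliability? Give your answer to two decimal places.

0.77

r_new = 0.41·0.89 / [1 + (0.41 − 1)·0.89]
r_new = 0.3649 / 0.4749 ≈ 0.7684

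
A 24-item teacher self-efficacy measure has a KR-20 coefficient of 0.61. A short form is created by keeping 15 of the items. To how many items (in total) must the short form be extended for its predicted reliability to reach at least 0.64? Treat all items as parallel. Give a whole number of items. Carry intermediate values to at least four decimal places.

28

Short-form reliability: n = 15/24 = 0.6250; r_15 = n·r/(1+(n−1)r) ≈ 0.4943
Length factor from the short form to reach 0.64: n' = 0.64(1 − 0.4943) / [0.4943(1 − 0.64)] ≈ 1.8188
Items = 1.8188 × 15 ≈ 27.28 → 28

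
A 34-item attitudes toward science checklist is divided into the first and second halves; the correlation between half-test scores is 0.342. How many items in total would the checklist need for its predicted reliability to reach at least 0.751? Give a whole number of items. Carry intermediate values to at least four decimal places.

99

Corrected full-test reliability: r_full = 2 × 0.342 / (1 + 0.342) ≈ 0.5097
Solve Spearman-Brown for n: n = 0.751(1 − 0.5097) / [0.5097(1 − 0.751)] = 2.9013
Required items = 2.9013 × 34 = 98.64, so 99 items.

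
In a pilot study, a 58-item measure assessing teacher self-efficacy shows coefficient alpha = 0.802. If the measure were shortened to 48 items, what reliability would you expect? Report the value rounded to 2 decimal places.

0.77

The new length is 48/58 = 0.8276 times the old.
Apply the Spearman-Brown prophecy formula, r' = nr / [1 + (n − 1)r]:
r_new = (0.8276 × 0.802) / (1 + (0.8276 − 1) × 0.802)
r_new = 0.6637 / 0.8617 ≈ 0.7702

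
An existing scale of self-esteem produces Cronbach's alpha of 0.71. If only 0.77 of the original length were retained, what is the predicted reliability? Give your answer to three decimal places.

0.653

By Spearman-Brown, r_new = n r / (1 + (n − 1) r).
r_new = 0.77·0.71 / [1 + (0.77 − 1)·0.71]
     = 0.5467 / 0.8367 = 0.6534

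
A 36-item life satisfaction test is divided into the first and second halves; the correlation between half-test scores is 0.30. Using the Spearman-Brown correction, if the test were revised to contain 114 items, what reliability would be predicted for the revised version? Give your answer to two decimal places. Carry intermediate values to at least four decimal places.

Full-test reliability from the split-half r: r_full = 2(0.30)/(1 + 0.30) = 0.4615
Length factor from 36 to 114 items: n = 114/36 = 3.1667
r_new = n·r_full / (1 + (n − 1)·r_full) = 1.4614 / 1.9999 ≈ 0.7307

0.73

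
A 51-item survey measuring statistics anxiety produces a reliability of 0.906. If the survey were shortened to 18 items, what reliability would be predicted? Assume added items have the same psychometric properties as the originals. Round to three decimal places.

The new length is 18/51 = 0.3529 times the old.
r_new = 0.3529·0.906 / [1 + (0.3529 − 1)·0.906]
r_new = 0.3197 / 0.4137 ≈ 0.7728

0.773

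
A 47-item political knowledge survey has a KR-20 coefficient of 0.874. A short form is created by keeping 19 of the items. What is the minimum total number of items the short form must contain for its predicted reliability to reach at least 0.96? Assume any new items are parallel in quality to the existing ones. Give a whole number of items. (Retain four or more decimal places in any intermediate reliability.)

163

First, r for the 19-item form: n = 19/47 = 0.4043, so r_19 = 0.4043·0.874/(1 + (0.4043 − 1)·0.874) = 0.7371
Length factor from the short form to reach 0.96: n' = 0.96(1 − 0.7371) / [0.7371(1 − 0.96)] ≈ 8.5600
Total items = 8.5600 × 19 = 162.64, rounded up to 163.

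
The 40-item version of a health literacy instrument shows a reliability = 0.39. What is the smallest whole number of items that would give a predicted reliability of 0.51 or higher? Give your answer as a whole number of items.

n = 0.51(1 − 0.39) / [0.39(1 − 0.51)]
  = 0.3111 / 0.1911 = 1.6279
So the test needs 1.6279 × 40 ≈ 65.12 items; rounding up, 66.

66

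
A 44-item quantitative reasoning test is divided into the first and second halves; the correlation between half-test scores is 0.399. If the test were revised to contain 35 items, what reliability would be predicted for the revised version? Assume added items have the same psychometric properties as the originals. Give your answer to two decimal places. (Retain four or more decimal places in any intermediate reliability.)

0.51

Full-test reliability from the split-half r: r_full = 2(0.399)/(1 + 0.399) = 0.5704
Length factor from 44 to 35 items: n = 35/44 = 0.7955
r_new = n·r_full / (1 + (n − 1)·r_full) = 0.4538 / 0.8834 ≈ 0.5137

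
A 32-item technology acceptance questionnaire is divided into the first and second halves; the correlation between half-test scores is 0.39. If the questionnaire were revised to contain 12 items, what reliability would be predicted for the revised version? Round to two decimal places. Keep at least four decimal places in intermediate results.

0.32

Spearman-Brown correction (n = 2): r_full = 2·0.39/(1 + 0.39) = 0.5612
Length factor from 32 to 12 items: n = 12/32 = 0.3750
r_new = n·r_full / (1 + (n − 1)·r_full) = 0.2105 / 0.6492 ≈ 0.3242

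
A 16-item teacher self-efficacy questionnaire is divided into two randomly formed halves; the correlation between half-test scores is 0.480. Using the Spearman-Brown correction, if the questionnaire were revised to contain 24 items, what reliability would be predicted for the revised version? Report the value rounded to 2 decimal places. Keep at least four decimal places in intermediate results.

0.73

First correct the split-half correlation to full-test reliability: r_full = 2 × 0.480 / (1 + 0.480) ≈ 0.6486
Length factor from 16 to 24 items: n = 24/16 = 1.5000
r_new = n·r_full / (1 + (n − 1)·r_full) = 0.9729 / 1.3243 ≈ 0.7347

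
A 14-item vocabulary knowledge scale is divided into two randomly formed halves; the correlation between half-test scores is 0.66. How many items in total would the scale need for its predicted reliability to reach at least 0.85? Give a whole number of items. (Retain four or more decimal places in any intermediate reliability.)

21

r_full = 2(0.66)/(1 + 0.66) = 0.7952
n = r_tgt(1 − r_full) / [r_full(1 − r_tgt)] = 0.85 × 0.2048 / (0.7952 × 0.15) ≈ 1.4594
Required items = 1.4594 × 14 = 20.43, so 21 items.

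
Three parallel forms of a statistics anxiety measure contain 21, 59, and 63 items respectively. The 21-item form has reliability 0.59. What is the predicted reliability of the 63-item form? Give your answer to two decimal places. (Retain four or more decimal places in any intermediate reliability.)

The 59-item form is not needed; work directly from the 21-item form with n = 63/21 = 3.0000.
r_{63} = n·r / (1 + (n − 1)·r) = 1.7700 / 2.1800 ≈ 0.8119

0.81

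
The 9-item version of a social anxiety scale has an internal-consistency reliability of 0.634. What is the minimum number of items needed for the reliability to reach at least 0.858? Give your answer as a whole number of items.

32

Invert Spearman-Brown to solve for n:
n = r*(1 − r) / [ r (1 − r*) ]
n = [0.858 × 0.366] / [0.634 × 0.142]
n = 0.314028 / 0.090028 ≈ 3.4881
3.4881 × 9 = 31.39 → 32 items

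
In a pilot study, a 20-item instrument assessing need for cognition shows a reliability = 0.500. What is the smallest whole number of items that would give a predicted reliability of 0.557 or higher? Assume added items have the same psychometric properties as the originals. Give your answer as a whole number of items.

26

n = 0.557 × (1 − 0.500) / [ 0.500 × (1 − 0.557) ]
  = 0.278500 / 0.221500 = 1.2573
Items needed = n × 20 = 1.2573 × 20 ≈ 25.15 → round up to 26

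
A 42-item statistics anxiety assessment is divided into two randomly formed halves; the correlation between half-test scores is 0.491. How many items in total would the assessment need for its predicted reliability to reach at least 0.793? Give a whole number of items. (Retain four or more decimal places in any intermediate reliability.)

84

Corrected full-test reliability: r_full = 2 × 0.491 / (1 + 0.491) ≈ 0.6586
Solve Spearman-Brown for n: n = 0.793(1 − 0.6586) / [0.6586(1 − 0.793)] = 1.9858
Required items = 1.9858 × 42 = 83.40, so 84 items.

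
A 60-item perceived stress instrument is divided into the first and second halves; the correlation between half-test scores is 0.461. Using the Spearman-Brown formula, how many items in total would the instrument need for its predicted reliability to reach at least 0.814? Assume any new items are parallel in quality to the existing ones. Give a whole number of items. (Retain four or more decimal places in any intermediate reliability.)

154

r_full = 2(0.461)/(1 + 0.461) = 0.6311
Solve Spearman-Brown for n: n = 0.814(1 − 0.6311) / [0.6311(1 − 0.814)] = 2.5581
Items = 2.5581 × 60 ≈ 153.49 → 154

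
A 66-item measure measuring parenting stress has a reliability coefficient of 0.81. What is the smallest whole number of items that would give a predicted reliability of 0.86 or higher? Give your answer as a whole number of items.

96

Rearranging the Spearman-Brown formula for n,
n = r*(1 − r) / [ r (1 − r*) ]
n = [0.86 × 0.19] / [0.81 × 0.14]
  = 0.1634 / 0.1134 = 1.4409
Items needed = n × 66 = 1.4409 × 66 ≈ 95.10 → round up to 96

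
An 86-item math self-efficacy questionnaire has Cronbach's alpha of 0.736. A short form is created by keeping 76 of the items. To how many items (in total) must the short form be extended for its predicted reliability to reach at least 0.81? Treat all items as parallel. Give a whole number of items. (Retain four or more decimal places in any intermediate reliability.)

132

First, r for the 76-item form: n = 76/86 = 0.8837, so r_76 = 0.8837·0.736/(1 + (0.8837 − 1)·0.736) = 0.7113
Then solve for n' with r_old = 0.7113, r_target = 0.81: n' = 0.81(1 − 0.7113)/[0.7113(1 − 0.81)] = 1.7303
Items = 1.7303 × 76 ≈ 131.50 → 132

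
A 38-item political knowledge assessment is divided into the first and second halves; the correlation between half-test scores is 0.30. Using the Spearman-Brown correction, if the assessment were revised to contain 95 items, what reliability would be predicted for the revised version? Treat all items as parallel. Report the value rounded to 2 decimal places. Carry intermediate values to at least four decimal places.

0.68

Full-test reliability from the split-half r: r_full = 2(0.30)/(1 + 0.30) = 0.4615
Then adjust to 95 items: n = 95/38 = 2.5000
r_new = n·r_full / (1 + (n − 1)·r_full) = 1.1538 / 1.6923 ≈ 0.6818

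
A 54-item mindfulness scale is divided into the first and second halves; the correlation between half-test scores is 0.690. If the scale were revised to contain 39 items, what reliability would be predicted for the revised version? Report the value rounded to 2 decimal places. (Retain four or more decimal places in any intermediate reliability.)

Spearman-Brown correction (n = 2): r_full = 2·0.690/(1 + 0.690) = 0.8166
Then adjust to 39 items: n = 39/54 = 0.7222
r_new = n·r_full / (1 + (n − 1)·r_full) = 0.5897 / 0.7731 ≈ 0.7628

0.76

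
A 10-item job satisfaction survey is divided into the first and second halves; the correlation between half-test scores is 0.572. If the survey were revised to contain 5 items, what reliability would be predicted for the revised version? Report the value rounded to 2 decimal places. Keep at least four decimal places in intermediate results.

First correct the split-half correlation to full-test reliability: r_full = 2 × 0.572 / (1 + 0.572) ≈ 0.7277
Length factor from 10 to 5 items: n = 5/10 = 0.5000
r_new = n·r_full / (1 + (n − 1)·r_full) = 0.3639 / 0.6361 ≈ 0.5721

0.57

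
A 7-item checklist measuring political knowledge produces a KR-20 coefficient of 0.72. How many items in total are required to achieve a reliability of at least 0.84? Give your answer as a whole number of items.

15

n = [0.84 × 0.28] / [0.72 × 0.16]
  = 0.2352 / 0.1152 = 2.0417
2.0417 × 7 = 14.29 → 15 items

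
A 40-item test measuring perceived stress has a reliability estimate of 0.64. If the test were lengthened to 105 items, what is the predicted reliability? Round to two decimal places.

0.82

n = 105/40 = 2.625
r_new = 2.625·0.64 / [1 + (2.625 − 1)·0.64]
     = 1.6800 / 2.0400 = 0.8235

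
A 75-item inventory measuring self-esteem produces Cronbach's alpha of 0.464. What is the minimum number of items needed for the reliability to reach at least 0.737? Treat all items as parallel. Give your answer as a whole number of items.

243

Rearranging the Spearman-Brown formula for n,
n = r*(1 − r) / [ r (1 − r*) ]
n = [0.737 × 0.536] / [0.464 × 0.263]
  = 0.395032 / 0.122032 = 3.2371
So the test needs 3.2371 × 75 ≈ 242.78 items; rounding up, 243.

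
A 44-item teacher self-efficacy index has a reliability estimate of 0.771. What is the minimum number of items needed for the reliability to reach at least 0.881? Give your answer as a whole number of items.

97

Spearman-Brown solved for the length factor n:
n = r_target (1 − r_old) / [ r_old (1 − r_target) ]
n = 0.881 × (1 − 0.771) / [ 0.771 × (1 − 0.881) ]
n = 0.201749 / 0.091749 ≈ 2.1989
So the test needs 2.1989 × 44 ≈ 96.75 items; rounding up, 97.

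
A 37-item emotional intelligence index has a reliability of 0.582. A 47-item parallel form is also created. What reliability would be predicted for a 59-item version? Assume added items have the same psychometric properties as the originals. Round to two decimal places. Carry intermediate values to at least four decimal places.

0.69

The 47-item form is not needed; work directly from the 37-item form with n = 59/37 = 1.5946.
r_{59} = n·r / (1 + (n − 1)·r) = 0.9281 / 1.3461 ≈ 0.6895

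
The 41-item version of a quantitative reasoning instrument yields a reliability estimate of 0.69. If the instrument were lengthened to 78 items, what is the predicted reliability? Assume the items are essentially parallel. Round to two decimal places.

0.81

The new length is 78/41 = 1.9024 times the old.
r_new = 1.9024·0.69 / [1 + (1.9024 − 1)·0.69]
     = 1.3127 / 1.6227 = 0.8090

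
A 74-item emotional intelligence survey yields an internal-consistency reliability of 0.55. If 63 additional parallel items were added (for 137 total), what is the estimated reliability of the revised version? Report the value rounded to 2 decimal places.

0.69

n = 137/74 = 1.8514
Apply the Spearman-Brown prophecy formula, r' = nr / [1 + (n − 1)r]:
r_new = 1.8514·0.55 / [1 + (1.8514 − 1)·0.55]
r_new = 1.0183 / 1.4683 ≈ 0.6935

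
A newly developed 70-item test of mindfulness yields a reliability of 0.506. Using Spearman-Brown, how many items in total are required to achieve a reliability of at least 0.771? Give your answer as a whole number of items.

Spearman-Brown solved for the length factor n:
n = r_target (1 − r_old) / [ r_old (1 − r_target) ]
n = 0.771(1 − 0.506) / [0.506(1 − 0.771)]
  = 0.380874 / 0.115874 = 3.2870
So the test needs 3.2870 × 70 ≈ 230.09 items; rounding up, 231.

231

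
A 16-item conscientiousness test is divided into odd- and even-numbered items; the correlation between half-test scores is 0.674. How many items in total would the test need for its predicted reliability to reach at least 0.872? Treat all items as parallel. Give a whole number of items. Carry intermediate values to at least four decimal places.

27

Corrected full-test reliability: r_full = 2 × 0.674 / (1 + 0.674) ≈ 0.8053
Solve Spearman-Brown for n: n = 0.872(1 − 0.8053) / [0.8053(1 − 0.872)] = 1.6471
Required items = 1.6471 × 16 = 26.35, so 27 items.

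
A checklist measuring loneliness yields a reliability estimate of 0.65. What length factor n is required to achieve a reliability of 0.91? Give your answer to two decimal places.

5.44

Invert Spearman-Brown to solve for n:
n = r*(1 − r) / [ r (1 − r*) ]
n = [0.91 × 0.35] / [0.65 × 0.09]
n = 0.3185 / 0.0585 ≈ 5.4444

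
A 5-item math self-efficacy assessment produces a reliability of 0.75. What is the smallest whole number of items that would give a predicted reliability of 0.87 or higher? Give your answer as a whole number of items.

n = 0.87(1 − 0.75) / [0.75(1 − 0.87)]
  = 0.2175 / 0.0975 = 2.2308
2.2308 × 5 = 11.15 → 12 items

12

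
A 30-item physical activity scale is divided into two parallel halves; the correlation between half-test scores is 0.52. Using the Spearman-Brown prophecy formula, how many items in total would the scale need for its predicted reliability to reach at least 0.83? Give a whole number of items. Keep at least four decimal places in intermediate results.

r_full = 2(0.52)/(1 + 0.52) = 0.6842
n = r_tgt(1 − r_full) / [r_full(1 − r_tgt)] = 0.83 × 0.3158 / (0.6842 × 0.17) ≈ 2.2535
Required items = 2.2535 × 30 = 67.60, so 68 items.

68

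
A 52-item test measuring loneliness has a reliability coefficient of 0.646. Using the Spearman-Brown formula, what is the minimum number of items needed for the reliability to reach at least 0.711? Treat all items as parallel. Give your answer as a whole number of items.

71

Invert Spearman-Brown to solve for n:
n = r_target (1 − r_old) / [ r_old (1 − r_target) ]
n = 0.711 × (1 − 0.646) / [ 0.646 × (1 − 0.711) ]
  = 0.251694 / 0.186694 = 1.3482
So the test needs 1.3482 × 52 ≈ 70.11 items; rounding up, 71.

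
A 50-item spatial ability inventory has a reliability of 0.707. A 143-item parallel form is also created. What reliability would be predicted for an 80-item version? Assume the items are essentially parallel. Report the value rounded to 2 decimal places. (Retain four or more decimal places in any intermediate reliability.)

The 143-item form is not needed; work directly from the 50-item form with n = 80/50 = 1.6000.
r_{80} = n·r / (1 + (n − 1)·r) = 1.1312 / 1.4242 ≈ 0.7943

0.79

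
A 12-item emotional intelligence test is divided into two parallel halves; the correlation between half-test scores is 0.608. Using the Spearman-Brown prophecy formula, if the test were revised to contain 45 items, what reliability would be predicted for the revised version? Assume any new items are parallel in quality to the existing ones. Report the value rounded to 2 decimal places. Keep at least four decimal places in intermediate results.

Full-test reliability from the split-half r: r_full = 2(0.608)/(1 + 0.608) = 0.7562
Then adjust to 45 items: n = 45/12 = 3.7500
r_new = n·r_full / (1 + (n − 1)·r_full) = 2.8357 / 3.0795 ≈ 0.9208

0.92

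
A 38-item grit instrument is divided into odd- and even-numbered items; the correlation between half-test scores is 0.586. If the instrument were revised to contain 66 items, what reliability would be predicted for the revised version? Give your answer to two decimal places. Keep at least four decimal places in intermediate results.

0.83

Full-test reliability from the split-half r: r_full = 2(0.586)/(1 + 0.586) = 0.7390
Length factor from 38 to 66 items: n = 66/38 = 1.7368
r_new = n·r_full / (1 + (n − 1)·r_full) = 1.2835 / 1.5445 ≈ 0.8310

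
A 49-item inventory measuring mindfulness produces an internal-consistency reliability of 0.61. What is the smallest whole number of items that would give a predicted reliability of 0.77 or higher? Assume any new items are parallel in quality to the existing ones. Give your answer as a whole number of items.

Invert Spearman-Brown to solve for n:
n = r*(1 − r) / [ r (1 − r*) ]
n = 0.77 × (1 − 0.61) / [ 0.61 × (1 − 0.77) ]
n = 0.3003 / 0.1403 ≈ 2.1404
So the test needs 2.1404 × 49 ≈ 104.88 items; rounding up, 105.

105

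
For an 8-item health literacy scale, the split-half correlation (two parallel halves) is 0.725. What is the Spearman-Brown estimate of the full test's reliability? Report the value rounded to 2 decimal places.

r_full = 2r_hh / (1 + r_hh) = 2 × 0.725 / (1 + 0.725)
r_full = 1.4500 / 1.7250 ≈ 0.8406

0.84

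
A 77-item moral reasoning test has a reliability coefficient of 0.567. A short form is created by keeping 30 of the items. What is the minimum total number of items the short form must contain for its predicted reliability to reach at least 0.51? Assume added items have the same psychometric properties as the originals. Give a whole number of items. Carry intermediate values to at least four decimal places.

62

Short-form reliability: n = 30/77 = 0.3896; r_30 = n·r/(1+(n−1)r) ≈ 0.3378
Then solve for n' with r_old = 0.3378, r_target = 0.51: n' = 0.51(1 − 0.3378)/[0.3378(1 − 0.51)] = 2.0403
Total items = 2.0403 × 30 = 61.21, rounded up to 62.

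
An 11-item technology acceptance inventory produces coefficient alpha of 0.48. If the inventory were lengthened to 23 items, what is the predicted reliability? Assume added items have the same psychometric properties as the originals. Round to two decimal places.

Length ratio n = 23/11 = 2.0909
r_new = (2.0909 × 0.48) / (1 + (2.0909 − 1) × 0.48)
r_new = 1.0036 / 1.5236 ≈ 0.6587

0.66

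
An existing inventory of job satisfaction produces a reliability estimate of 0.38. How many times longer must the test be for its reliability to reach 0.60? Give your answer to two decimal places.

Invert Spearman-Brown to solve for n:
n = r*(1 − r) / [ r (1 − r*) ]
n = [0.60 × 0.62] / [0.38 × 0.40]
n = 0.3720 / 0.1520 ≈ 2.4474

2.45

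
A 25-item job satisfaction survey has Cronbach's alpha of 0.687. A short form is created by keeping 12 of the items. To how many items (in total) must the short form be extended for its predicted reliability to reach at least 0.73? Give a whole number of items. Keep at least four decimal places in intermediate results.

31

First, r for the 12-item form: n = 12/25 = 0.4800, so r_12 = 0.4800·0.687/(1 + (0.4800 − 1)·0.687) = 0.5130
Then solve for n' with r_old = 0.5130, r_target = 0.73: n' = 0.73(1 − 0.5130)/[0.5130(1 − 0.73)] = 2.5667
Total items = 2.5667 × 12 = 30.80, rounded up to 31.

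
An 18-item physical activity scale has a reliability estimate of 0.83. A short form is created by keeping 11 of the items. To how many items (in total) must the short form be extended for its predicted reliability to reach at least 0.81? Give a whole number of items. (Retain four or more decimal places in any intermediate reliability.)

16

First, r for the 11-item form: n = 11/18 = 0.6111, so r_11 = 0.6111·0.83/(1 + (0.6111 − 1)·0.83) = 0.7490
Length factor from the short form to reach 0.81: n' = 0.81(1 − 0.7490) / [0.7490(1 − 0.81)] ≈ 1.4286
Items = 1.4286 × 11 ≈ 15.71 → 16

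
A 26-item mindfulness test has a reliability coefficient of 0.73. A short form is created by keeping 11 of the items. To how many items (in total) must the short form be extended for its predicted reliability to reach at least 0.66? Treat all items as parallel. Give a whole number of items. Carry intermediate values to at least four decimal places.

19

First, r for the 11-item form: n = 11/26 = 0.4231, so r_11 = 0.4231·0.73/(1 + (0.4231 − 1)·0.73) = 0.5336
Length factor from the short form to reach 0.66: n' = 0.66(1 − 0.5336) / [0.5336(1 − 0.66)] ≈ 1.6967
Total items = 1.6967 × 11 = 18.66, rounded up to 19.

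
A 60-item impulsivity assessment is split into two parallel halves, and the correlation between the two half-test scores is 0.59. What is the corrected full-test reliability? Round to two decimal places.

Apply the Spearman-Brown correction with n = 2:
r_full = 2r_hh / (1 + r_hh) = 2 × 0.59 / (1 + 0.59)
r_full = 1.1800 / 1.5900 ≈ 0.7421

0.74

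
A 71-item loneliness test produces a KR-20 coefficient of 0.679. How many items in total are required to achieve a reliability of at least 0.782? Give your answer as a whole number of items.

Rearranging the Spearman-Brown formula for n,
n = r*(1 − r) / [ r (1 − r*) ]
n = 0.782 × (1 − 0.679) / [ 0.679 × (1 − 0.782) ]
  = 0.251022 / 0.148022 = 1.6958
Items needed = n × 71 = 1.6958 × 71 ≈ 120.40 → round up to 121

121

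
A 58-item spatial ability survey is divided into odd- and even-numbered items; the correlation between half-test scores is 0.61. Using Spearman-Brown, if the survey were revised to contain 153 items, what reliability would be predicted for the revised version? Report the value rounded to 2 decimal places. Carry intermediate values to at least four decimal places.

First correct the split-half correlation to full-test reliability: r_full = 2 × 0.61 / (1 + 0.61) ≈ 0.7578
Then adjust to 153 items: n = 153/58 = 2.6379
r_new = n·r_full / (1 + (n − 1)·r_full) = 1.9990 / 2.2412 ≈ 0.8919

0.89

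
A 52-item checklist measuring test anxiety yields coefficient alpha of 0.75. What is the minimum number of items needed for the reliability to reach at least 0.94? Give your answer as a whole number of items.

272

Invert Spearman-Brown to solve for n:
n = r*(1 − r) / [ r (1 − r*) ]
n = 0.94 × (1 − 0.75) / [ 0.75 × (1 − 0.94) ]
n = 0.2350 / 0.0450 ≈ 5.2222
So the test needs 5.2222 × 52 ≈ 271.55 items; rounding up, 272.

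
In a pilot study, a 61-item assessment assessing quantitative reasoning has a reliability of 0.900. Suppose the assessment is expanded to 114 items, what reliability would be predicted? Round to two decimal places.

0.94

n = 114/61 = 1.8689
r_new = 1.8689·0.900 / [1 + (1.8689 − 1)·0.900]
     = 1.6820 / 1.7820 = 0.9439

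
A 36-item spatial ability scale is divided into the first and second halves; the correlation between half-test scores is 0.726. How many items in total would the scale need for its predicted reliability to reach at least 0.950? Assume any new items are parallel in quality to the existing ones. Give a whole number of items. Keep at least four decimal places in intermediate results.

130

r_full = 2(0.726)/(1 + 0.726) = 0.8413
n = r_tgt(1 − r_full) / [r_full(1 − r_tgt)] = 0.950 × 0.1587 / (0.8413 × 0.050) ≈ 3.5841
Items = 3.5841 × 36 ≈ 129.03 → 130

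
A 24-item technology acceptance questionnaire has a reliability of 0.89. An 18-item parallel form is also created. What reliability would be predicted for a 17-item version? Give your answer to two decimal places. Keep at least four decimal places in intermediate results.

Only the ratio of lengths matters: n = 17/24 = 0.7083
r_{17} = n·r / (1 + (n − 1)·r) = 0.6304 / 0.7404 ≈ 0.8514

0.85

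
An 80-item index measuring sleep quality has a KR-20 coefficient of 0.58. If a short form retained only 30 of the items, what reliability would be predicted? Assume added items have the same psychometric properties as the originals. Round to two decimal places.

The new length is 30/80 = 0.375 times the old.
r_new = (0.375 × 0.58) / (1 + (0.375 − 1) × 0.58)
     = 0.2175 / 0.6375 = 0.3412

0.34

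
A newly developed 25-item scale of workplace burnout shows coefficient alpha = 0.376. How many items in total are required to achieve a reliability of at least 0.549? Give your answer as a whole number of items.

51

n = 0.549(1 − 0.376) / [0.376(1 − 0.549)]
  = 0.342576 / 0.169576 = 2.0202
So the test needs 2.0202 × 25 ≈ 50.51 items; rounding up, 51.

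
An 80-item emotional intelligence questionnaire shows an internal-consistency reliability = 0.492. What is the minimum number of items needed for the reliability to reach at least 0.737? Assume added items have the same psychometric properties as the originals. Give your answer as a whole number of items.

Spearman-Brown solved for the length factor n:
n = r_target (1 − r_old) / [ r_old (1 − r_target) ]
n = 0.737 × (1 − 0.492) / [ 0.492 × (1 − 0.737) ]
n = 0.374396 / 0.129396 ≈ 2.8934
2.8934 × 80 = 231.47 → 232 items

232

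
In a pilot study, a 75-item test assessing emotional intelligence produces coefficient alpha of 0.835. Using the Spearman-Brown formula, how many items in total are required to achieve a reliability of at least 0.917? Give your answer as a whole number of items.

n = 0.917(1 − 0.835) / [0.835(1 − 0.917)]
  = 0.151305 / 0.069305 = 2.1832
2.1832 × 75 = 163.74 → 164 items

164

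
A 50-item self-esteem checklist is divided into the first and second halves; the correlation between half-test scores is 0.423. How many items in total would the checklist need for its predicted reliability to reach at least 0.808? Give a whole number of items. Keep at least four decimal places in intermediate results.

r_full = 2(0.423)/(1 + 0.423) = 0.5945
Solve Spearman-Brown for n: n = 0.808(1 − 0.5945) / [0.5945(1 − 0.808)] = 2.8704
Items = 2.8704 × 50 ≈ 143.52 → 144

144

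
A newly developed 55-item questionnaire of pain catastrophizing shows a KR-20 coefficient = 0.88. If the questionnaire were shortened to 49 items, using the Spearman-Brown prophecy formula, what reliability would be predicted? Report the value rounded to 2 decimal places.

The new length is 49/55 = 0.8909 times the old.
r_new = 0.8909·0.88 / [1 + (0.8909 − 1)·0.88]
r_new = 0.7840 / 0.9040 ≈ 0.8673

0.87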